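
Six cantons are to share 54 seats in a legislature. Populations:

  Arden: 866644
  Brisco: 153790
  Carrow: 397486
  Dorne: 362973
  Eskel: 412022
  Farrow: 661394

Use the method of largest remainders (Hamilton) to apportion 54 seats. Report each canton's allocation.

Arden: 16; Brisco: 3; Carrow: 8; Dorne: 7; Eskel: 8; Farrow: 12

The standard divisor is 2854309/54 ≈ 52857.574.
Standard quotas: Arden 16.3958, Brisco 2.9095, Carrow 7.5199, Dorne 6.8670, Eskel 7.7949, Farrow 12.5128.
Lower quotas: Arden 16, Brisco 2, Carrow 7, Dorne 6, Eskel 7, Farrow 12 (sum 50, leaving 4 seats).
Remainders in descending order: Brisco 0.9095, Dorne 0.8670, Eskel 0.7949, Carrow 0.5199, Farrow 0.5128, Arden 0.3958.
The surplus seats go to Brisco, Dorne, Eskel, Carrow.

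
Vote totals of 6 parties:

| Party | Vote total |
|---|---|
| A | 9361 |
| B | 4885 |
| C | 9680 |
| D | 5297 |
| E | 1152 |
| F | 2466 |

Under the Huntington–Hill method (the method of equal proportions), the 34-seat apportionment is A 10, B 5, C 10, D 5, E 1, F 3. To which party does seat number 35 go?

Priority for the next seat is population ÷ (√(s·(s+1))).
Priorities: A 892.536, B 891.875, C 922.952, D 967.095, E 814.587, F 711.873.
Highest priority: D.

D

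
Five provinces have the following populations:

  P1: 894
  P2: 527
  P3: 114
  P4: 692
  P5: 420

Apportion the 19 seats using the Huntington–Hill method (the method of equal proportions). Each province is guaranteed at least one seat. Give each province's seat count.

P1 6, P2 4, P3 1, P4 5, P5 3

With divisor 145: modified quotas P1 6.166, P2 3.634, P3 0.786, P4 4.772, P5 2.897.
Geometric-mean thresholds: P1 √(6·7)=6.481, P2 √(3·4)=3.464, P3 (min 1), P4 √(4·5)=4.472, P5 √(2·3)=2.449.
Each quota rounded against its threshold gives P1 6, P2 4, P3 1, P4 5, P5 3 (total 19).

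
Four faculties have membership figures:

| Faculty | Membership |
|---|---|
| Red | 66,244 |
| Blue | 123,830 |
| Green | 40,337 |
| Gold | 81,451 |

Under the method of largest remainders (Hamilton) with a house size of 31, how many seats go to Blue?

12

Total 311862; standard divisor 311862/31 ≈ 10060.065.
Standard quotas: Red 6.5848, Blue 12.3091, Green 4.0096, Gold 8.0965.
Lower quotas: Red 6, Blue 12, Green 4, Gold 8 (sum 30, leaving 1 seat).
Remainders in descending order: Red 0.5848, Blue 0.3091, Gold 0.0965, Green 0.0096.
Largest remainder: Red receives the extra seat.
Blue receives 12.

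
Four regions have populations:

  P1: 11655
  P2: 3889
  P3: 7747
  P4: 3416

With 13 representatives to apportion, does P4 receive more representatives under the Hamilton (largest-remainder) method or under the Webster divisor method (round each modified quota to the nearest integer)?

Hamilton: P1 6, P2 2, P3 4, P4 1.
Webster: P1 5, P2 2, P3 4, P4 2.
P4 gets 1 under Hamilton and 2 under Webster.

Webster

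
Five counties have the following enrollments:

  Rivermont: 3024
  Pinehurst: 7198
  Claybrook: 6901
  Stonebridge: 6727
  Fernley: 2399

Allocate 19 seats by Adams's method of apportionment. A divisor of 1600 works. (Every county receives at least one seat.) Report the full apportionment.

Rivermont: 2; Pinehurst: 5; Claybrook: 5; Stonebridge: 5; Fernley: 2

With modified divisor 1600: modified quotas Rivermont 1.890, Pinehurst 4.499, Claybrook 4.313, Stonebridge 4.204, Fernley 1.499.
Rounding up: Rivermont 2, Pinehurst 5, Claybrook 5, Stonebridge 5, Fernley 2 (total 19).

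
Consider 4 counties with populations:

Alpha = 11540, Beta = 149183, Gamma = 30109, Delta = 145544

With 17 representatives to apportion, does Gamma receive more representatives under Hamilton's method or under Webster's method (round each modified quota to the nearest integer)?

Webster

Hamilton: Alpha 1, Beta 8, Gamma 1, Delta 7.
Webster: Alpha 1, Beta 7, Gamma 2, Delta 7.
Gamma gets 1 under Hamilton and 2 under Webster.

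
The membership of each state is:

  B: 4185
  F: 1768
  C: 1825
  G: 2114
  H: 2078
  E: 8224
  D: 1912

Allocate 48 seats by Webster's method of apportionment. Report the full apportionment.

Standard divisor 22106/48 ≈ 460.542; standard quotas: B 9.087, F 3.839, C 3.963, G 4.590, H 4.512, E 17.857, D 4.152.
Rounding to the nearest integer gives 9, 4, 4, 5, 5, 18, 4 = 49 seats, so the divisor must be adjusted.
With modified divisor 466: modified quotas B 8.981, F 3.794, C 3.916, G 4.536, H 4.459, E 17.648, D 4.103.
Rounding to the nearest integer: B 9, F 4, C 4, G 5, H 4, E 18, D 4 (total 48).

B=9, F=4, C=4, G=5, H=4, E=18, D=4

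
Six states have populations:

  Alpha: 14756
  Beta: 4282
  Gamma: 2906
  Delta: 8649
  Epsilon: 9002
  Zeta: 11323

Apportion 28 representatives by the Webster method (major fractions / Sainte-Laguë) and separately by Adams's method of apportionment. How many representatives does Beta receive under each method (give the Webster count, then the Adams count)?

2 and 3

Webster: Alpha 8, Beta 2, Gamma 2, Delta 5, Epsilon 5, Zeta 6.
Adams: Alpha 7, Beta 3, Gamma 2, Delta 5, Epsilon 5, Zeta 6.
Beta gets 2 under Webster and 3 under Adams.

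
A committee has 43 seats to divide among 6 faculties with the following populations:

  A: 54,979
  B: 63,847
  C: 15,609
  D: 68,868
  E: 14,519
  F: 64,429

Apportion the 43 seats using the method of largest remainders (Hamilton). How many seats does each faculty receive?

A=8; B=10; C=2; D=11; E=2; F=10

Total 282251; standard divisor 282251/43 ≈ 6563.977.
Standard quotas: A 8.3759, B 9.7269, C 2.3780, D 10.4918, E 2.2119, F 9.8155.
Lower quotas: A 8, B 9, C 2, D 10, E 2, F 9 (sum 40, leaving 3 seats).
Remainders in descending order: F 0.8155, B 0.7269, D 0.4918, C 0.3780, A 0.3759, E 0.2119.
The surplus seats go to F, B, D.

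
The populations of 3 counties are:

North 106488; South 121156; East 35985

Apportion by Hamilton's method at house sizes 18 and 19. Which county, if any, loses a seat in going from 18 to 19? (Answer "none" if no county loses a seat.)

East

At 18 seats: North 7, South 8, East 3.
At 19 seats: North 8, South 9, East 2.
East drops from 3 to 2.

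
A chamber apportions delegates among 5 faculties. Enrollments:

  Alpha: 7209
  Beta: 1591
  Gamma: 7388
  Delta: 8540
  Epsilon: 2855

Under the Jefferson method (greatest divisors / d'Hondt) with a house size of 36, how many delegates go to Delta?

Standard divisor 27583/36 ≈ 766.194; standard quotas: Alpha 9.409, Beta 2.076, Gamma 9.642, Delta 11.146, Epsilon 3.726.
Rounding down gives 9, 2, 9, 11, 3 = 34 seats, so the divisor must be adjusted.
With modified divisor 718.75: modified quotas Alpha 10.030, Beta 2.214, Gamma 10.279, Delta 11.882, Epsilon 3.972.
Rounding down: Alpha 10, Beta 2, Gamma 10, Delta 11, Epsilon 3 (total 36).
Delta receives 11.

11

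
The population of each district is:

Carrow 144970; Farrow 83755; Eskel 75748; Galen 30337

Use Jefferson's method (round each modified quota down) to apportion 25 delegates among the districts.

Carrow 11; Farrow 6; Eskel 6; Galen 2

Standard divisor 334810/25 ≈ 13392.4; standard quotas: Carrow 10.825, Farrow 6.254, Eskel 5.656, Galen 2.265.
Rounding down gives 10, 6, 5, 2 = 23 seats, so the divisor must be adjusted.
With modified divisor 12400: modified quotas Carrow 11.691, Farrow 6.754, Eskel 6.109, Galen 2.447.
Rounding down: Carrow 11, Farrow 6, Eskel 6, Galen 2 (total 25).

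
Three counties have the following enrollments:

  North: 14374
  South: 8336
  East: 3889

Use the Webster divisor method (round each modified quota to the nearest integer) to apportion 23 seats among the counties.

North 13, South 7, East 3

Standard divisor 26599/23 ≈ 1156.478; standard quotas: North 12.429, South 7.208, East 3.363.
Rounding to the nearest integer gives 12, 7, 3 = 22 seats, so the divisor must be adjusted.
With modified divisor 1130: modified quotas North 12.720, South 7.377, East 3.442.
Rounding to the nearest integer: North 13, South 7, East 3 (total 23).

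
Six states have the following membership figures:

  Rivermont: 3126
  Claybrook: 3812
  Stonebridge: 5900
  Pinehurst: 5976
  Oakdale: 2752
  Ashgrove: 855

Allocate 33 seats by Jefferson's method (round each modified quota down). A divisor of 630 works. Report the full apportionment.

Rivermont: 4; Claybrook: 6; Stonebridge: 9; Pinehurst: 9; Oakdale: 4; Ashgrove: 1

With modified divisor 630: modified quotas Rivermont 4.962, Claybrook 6.051, Stonebridge 9.365, Pinehurst 9.486, Oakdale 4.368, Ashgrove 1.357.
Rounding down: Rivermont 4, Claybrook 6, Stonebridge 9, Pinehurst 9, Oakdale 4, Ashgrove 1 (total 33).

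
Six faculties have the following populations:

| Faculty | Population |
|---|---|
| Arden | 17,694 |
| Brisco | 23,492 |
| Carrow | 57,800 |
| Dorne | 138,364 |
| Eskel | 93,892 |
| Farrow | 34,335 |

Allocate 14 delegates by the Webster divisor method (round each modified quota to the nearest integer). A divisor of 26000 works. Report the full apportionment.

With modified divisor 26000: modified quotas Arden 0.681, Brisco 0.904, Carrow 2.223, Dorne 5.322, Eskel 3.611, Farrow 1.321.
Rounding to the nearest integer: Arden 1, Brisco 1, Carrow 2, Dorne 5, Eskel 4, Farrow 1 (total 14).

Arden: 1; Brisco: 1; Carrow: 2; Dorne: 5; Eskel: 4; Farrow: 1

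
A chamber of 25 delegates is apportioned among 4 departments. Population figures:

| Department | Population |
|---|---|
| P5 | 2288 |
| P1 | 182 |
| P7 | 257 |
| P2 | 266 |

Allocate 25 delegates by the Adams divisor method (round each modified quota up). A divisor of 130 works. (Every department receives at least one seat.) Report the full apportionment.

P5=18, P1=2, P7=2, P2=3

With modified divisor 130: modified quotas P5 17.600, P1 1.400, P7 1.977, P2 2.046.
Rounding up: P5 18, P1 2, P7 2, P2 3 (total 25).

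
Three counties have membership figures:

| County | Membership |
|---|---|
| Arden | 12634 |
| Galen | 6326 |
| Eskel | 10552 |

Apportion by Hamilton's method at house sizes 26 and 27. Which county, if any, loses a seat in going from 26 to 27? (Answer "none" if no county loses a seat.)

At 26 seats: Arden 11, Galen 6, Eskel 9.
At 27 seats: Arden 11, Galen 6, Eskel 10.
No county's allocation decreased.

none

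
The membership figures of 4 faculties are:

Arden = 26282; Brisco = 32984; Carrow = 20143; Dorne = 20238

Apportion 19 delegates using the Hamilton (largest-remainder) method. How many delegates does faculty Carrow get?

4

The standard divisor is 99647/19 ≈ 5244.579.
Standard quotas: Arden 5.0113, Brisco 6.2892, Carrow 3.8407, Dorne 3.8588.
Lower quotas: Arden 5, Brisco 6, Carrow 3, Dorne 3 (sum 17, leaving 2 seats).
Remainders in descending order: Dorne 0.8588, Carrow 0.8407, Brisco 0.2892, Arden 0.0113.
The surplus seats go to Dorne, Carrow.
Carrow receives 4.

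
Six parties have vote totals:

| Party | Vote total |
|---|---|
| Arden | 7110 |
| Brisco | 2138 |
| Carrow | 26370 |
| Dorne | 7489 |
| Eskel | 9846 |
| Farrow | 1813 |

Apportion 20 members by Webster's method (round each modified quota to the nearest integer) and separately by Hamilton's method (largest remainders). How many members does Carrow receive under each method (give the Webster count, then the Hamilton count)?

Webster: Arden 3, Brisco 1, Carrow 9, Dorne 3, Eskel 3, Farrow 1.
Hamilton: Arden 2, Brisco 1, Carrow 10, Dorne 3, Eskel 3, Farrow 1.
Carrow gets 9 under Webster and 10 under Hamilton.

9 and 10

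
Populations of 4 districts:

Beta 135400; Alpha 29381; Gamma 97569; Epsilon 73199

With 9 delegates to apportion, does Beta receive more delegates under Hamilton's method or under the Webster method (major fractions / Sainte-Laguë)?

Hamilton

Hamilton: Beta 4, Alpha 1, Gamma 2, Epsilon 2.
Webster: Beta 3, Alpha 1, Gamma 3, Epsilon 2.
Beta gets 4 under Hamilton and 3 under Webster.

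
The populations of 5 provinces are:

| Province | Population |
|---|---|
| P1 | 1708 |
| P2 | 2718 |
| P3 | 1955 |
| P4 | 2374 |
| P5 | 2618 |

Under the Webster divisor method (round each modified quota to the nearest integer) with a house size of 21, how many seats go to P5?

Standard divisor 11373/21 ≈ 541.571; standard quotas: P1 3.154, P2 5.019, P3 3.610, P4 4.384, P5 4.834.
Rounding to the nearest integer gives P1 3, P2 5, P3 4, P4 4, P5 5 — total 21, matching the house size, so no adjustment is needed.
P5 receives 5.

5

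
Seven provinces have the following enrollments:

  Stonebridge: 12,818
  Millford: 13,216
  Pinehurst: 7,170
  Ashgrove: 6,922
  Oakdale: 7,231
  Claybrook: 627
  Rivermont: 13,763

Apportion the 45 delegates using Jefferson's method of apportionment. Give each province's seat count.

Standard divisor 61747/45 ≈ 1372.156; standard quotas: Stonebridge 9.342, Millford 9.632, Pinehurst 5.225, Ashgrove 5.045, Oakdale 5.270, Claybrook 0.457, Rivermont 10.030.
Rounding down gives 9, 9, 5, 5, 5, 0, 10 = 43 seats, so the divisor must be adjusted.
With modified divisor 1270: modified quotas Stonebridge 10.093, Millford 10.406, Pinehurst 5.646, Ashgrove 5.450, Oakdale 5.694, Claybrook 0.494, Rivermont 10.837.
Rounding down: Stonebridge 10, Millford 10, Pinehurst 5, Ashgrove 5, Oakdale 5, Claybrook 0, Rivermont 10 (total 45).

Stonebridge: 10, Millford: 10, Pinehurst: 5, Ashgrove: 5, Oakdale: 5, Claybrook: 0, Rivermont: 10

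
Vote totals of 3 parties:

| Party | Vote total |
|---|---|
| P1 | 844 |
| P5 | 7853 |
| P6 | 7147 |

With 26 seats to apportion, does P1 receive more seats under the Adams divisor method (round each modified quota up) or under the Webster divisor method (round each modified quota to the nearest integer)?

Adams

Adams: P1 2, P5 13, P6 11.
Webster: P1 1, P5 13, P6 12.
P1 gets 2 under Adams and 1 under Webster.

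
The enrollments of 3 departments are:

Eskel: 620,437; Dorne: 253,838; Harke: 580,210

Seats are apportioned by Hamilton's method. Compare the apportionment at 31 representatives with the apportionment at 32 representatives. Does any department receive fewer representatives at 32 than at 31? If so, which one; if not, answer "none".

At 31 seats: Eskel 13, Dorne 6, Harke 12.
At 32 seats: Eskel 14, Dorne 5, Harke 13.
Dorne drops from 6 to 5.

Dorne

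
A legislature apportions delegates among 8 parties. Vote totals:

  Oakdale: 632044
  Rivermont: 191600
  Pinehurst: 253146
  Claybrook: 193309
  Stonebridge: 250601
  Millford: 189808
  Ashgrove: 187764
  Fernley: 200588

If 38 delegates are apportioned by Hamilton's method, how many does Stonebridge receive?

5

The standard divisor is 2098860/38 ≈ 55233.158.
Standard quotas: Oakdale 11.4432, Rivermont 3.4689, Pinehurst 4.5832, Claybrook 3.4999, Stonebridge 4.5371, Millford 3.4365, Ashgrove 3.3995, Fernley 3.6317.
Lower quotas: Oakdale 11, Rivermont 3, Pinehurst 4, Claybrook 3, Stonebridge 4, Millford 3, Ashgrove 3, Fernley 3 (sum 34, leaving 4 seats).
Remainders in descending order: Fernley 0.6317, Pinehurst 0.5832, Stonebridge 0.5371, Claybrook 0.4999, Rivermont 0.4689, Oakdale 0.4432, Millford 0.4365, Ashgrove 0.3995.
The surplus seats go to Fernley, Pinehurst, Stonebridge, Claybrook.
Stonebridge receives 5.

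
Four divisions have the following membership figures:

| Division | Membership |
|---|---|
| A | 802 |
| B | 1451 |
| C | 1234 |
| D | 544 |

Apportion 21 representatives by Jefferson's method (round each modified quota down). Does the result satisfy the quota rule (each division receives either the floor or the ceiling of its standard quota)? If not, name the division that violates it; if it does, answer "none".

Standard quotas: A 4.178, B 7.559, C 6.429, D 2.834.
Jefferson allocation: A 4, B 8, C 6, D 3.
Every allocation lies between the lower and upper quota.

none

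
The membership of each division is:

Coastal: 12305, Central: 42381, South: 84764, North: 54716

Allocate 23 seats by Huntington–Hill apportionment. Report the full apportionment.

Coastal 2, Central 5, South 10, North 6

With divisor 8572: modified quotas Coastal 1.435, Central 4.944, South 9.888, North 6.383.
Geometric-mean thresholds: Coastal √(1·2)=1.414, Central √(4·5)=4.472, South √(9·10)=9.487, North √(6·7)=6.481.
Each quota rounded against its threshold gives Coastal 2, Central 5, South 10, North 6 (total 23).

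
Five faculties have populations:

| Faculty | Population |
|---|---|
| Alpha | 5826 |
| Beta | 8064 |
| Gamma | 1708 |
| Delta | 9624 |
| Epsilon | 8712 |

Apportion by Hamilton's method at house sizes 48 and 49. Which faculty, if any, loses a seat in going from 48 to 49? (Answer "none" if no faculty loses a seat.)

Gamma

At 48 seats: Alpha 8, Beta 11, Gamma 3, Delta 14, Epsilon 12.
At 49 seats: Alpha 8, Beta 12, Gamma 2, Delta 14, Epsilon 13.
Gamma drops from 3 to 2.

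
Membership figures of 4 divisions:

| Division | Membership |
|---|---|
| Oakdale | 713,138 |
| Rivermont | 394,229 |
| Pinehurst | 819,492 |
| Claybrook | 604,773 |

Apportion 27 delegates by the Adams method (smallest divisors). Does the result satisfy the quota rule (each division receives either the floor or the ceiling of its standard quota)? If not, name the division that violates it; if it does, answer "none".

none

Standard quotas: Oakdale 7.606, Rivermont 4.204, Pinehurst 8.740, Claybrook 6.450.
Adams allocation: Oakdale 8, Rivermont 4, Pinehurst 9, Claybrook 6.
Every allocation lies between the lower and upper quota.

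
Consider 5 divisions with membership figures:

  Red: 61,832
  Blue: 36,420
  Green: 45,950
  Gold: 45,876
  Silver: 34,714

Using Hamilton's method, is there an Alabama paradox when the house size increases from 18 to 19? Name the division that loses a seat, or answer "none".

none

At 18 seats: Red 5, Blue 3, Green 4, Gold 3, Silver 3.
At 19 seats: Red 5, Blue 3, Green 4, Gold 4, Silver 3.
No division's allocation decreased.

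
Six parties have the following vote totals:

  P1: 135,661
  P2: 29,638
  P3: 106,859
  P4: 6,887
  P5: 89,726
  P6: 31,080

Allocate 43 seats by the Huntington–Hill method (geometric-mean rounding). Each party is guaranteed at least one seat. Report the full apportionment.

P1: 15; P2: 3; P3: 11; P4: 1; P5: 10; P6: 3

With divisor 9331: modified quotas P1 14.539, P2 3.176, P3 11.452, P4 0.738, P5 9.616, P6 3.331.
Geometric-mean thresholds: P1 √(14·15)=14.491, P2 √(3·4)=3.464, P3 √(11·12)=11.489, P4 (min 1), P5 √(9·10)=9.487, P6 √(3·4)=3.464.
Each quota rounded against its threshold gives P1 15, P2 3, P3 11, P4 1, P5 10, P6 3 (total 43).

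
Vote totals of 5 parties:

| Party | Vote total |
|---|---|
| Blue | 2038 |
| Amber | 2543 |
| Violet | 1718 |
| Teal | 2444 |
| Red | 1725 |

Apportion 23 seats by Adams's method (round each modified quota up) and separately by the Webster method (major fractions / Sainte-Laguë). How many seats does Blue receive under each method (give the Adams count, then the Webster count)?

5 and 4

Adams: Blue 5, Amber 5, Violet 4, Teal 5, Red 4.
Webster: Blue 4, Amber 6, Violet 4, Teal 5, Red 4.
Blue gets 5 under Adams and 4 under Webster.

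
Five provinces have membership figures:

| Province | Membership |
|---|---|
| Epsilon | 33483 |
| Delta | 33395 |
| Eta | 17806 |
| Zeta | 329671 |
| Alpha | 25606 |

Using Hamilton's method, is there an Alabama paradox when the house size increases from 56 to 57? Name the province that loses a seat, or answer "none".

Eta

At 56 seats: Epsilon 4, Delta 4, Eta 3, Zeta 42, Alpha 3.
At 57 seats: Epsilon 5, Delta 4, Eta 2, Zeta 43, Alpha 3.
Eta drops from 3 to 2.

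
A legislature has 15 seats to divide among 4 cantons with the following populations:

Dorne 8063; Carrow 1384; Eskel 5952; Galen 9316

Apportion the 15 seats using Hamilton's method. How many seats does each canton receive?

The standard divisor is 24715/15 ≈ 1647.667.
Standard quotas: Dorne 4.8936, Carrow 0.8400, Eskel 3.6124, Galen 5.6541.
Lower quotas: Dorne 4, Carrow 0, Eskel 3, Galen 5 (sum 12, leaving 3 seats).
Remainders in descending order: Dorne 0.8936, Carrow 0.8400, Galen 0.6541, Eskel 0.6124.
Largest remainders: Dorne, Carrow, Galen receive the extra seats.

Dorne 5, Carrow 1, Eskel 3, Galen 6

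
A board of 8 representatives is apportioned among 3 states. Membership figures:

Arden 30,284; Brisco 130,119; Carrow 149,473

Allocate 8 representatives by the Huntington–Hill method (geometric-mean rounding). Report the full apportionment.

Arden=1; Brisco=3; Carrow=4

With divisor 40356: modified quotas Arden 0.750, Brisco 3.224, Carrow 3.704.
Geometric-mean thresholds: Arden (min 1), Brisco √(3·4)=3.464, Carrow √(3·4)=3.464.
Each quota rounded against its threshold gives Arden 1, Brisco 3, Carrow 4 (total 8).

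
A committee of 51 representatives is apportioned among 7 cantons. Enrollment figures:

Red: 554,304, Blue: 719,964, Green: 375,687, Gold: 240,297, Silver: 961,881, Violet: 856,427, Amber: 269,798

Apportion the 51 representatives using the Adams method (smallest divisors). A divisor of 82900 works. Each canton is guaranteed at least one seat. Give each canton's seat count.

With modified divisor 82900: modified quotas Red 6.686, Blue 8.685, Green 4.532, Gold 2.899, Silver 11.603, Violet 10.331, Amber 3.254.
Rounding up: Red 7, Blue 9, Green 5, Gold 3, Silver 12, Violet 11, Amber 4 (total 51).

Red 7, Blue 9, Green 5, Gold 3, Silver 12, Violet 11, Amber 4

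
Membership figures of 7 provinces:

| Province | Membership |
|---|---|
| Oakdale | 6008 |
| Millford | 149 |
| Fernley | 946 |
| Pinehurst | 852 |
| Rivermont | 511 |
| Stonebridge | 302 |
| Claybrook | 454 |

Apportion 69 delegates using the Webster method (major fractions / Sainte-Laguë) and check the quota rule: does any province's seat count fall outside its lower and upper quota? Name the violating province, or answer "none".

Standard quotas: Oakdale 44.953, Millford 1.115, Fernley 7.078, Pinehurst 6.375, Rivermont 3.823, Stonebridge 2.260, Claybrook 3.397.
Webster allocation: Oakdale 46, Millford 1, Fernley 7, Pinehurst 6, Rivermont 4, Stonebridge 2, Claybrook 3.
Oakdale has quota 44.953 (lower 44, upper 45) but receives 46 — outside the quota interval.

Oakdale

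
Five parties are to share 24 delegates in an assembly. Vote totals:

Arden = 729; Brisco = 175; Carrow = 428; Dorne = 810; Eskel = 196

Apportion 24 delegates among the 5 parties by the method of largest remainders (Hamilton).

Total 2338; standard divisor 2338/24 ≈ 97.417.
Standard quotas: Arden 7.483, Brisco 1.796, Carrow 4.393, Dorne 8.315, Eskel 2.012.
Lower quotas: Arden 7, Brisco 1, Carrow 4, Dorne 8, Eskel 2 (sum 22, leaving 2 seats).
Remainders in descending order: Brisco 0.796, Arden 0.483, Carrow 0.393, Dorne 0.315, Eskel 0.012.
Largest remainders: Brisco, Arden receive the extra seats.

Arden 8, Brisco 2, Carrow 4, Dorne 8, Eskel 2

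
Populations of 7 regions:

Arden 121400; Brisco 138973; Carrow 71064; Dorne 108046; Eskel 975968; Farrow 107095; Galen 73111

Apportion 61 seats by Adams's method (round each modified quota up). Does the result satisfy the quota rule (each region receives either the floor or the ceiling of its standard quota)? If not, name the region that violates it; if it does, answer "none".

Standard quotas: Arden 4.641, Brisco 5.313, Carrow 2.717, Dorne 4.130, Eskel 37.310, Farrow 4.094, Galen 2.795.
Adams allocation: Arden 5, Brisco 6, Carrow 3, Dorne 4, Eskel 36, Farrow 4, Galen 3.
Eskel has quota 37.310 (lower 37, upper 38) but receives 36 — outside the quota interval.

Eskel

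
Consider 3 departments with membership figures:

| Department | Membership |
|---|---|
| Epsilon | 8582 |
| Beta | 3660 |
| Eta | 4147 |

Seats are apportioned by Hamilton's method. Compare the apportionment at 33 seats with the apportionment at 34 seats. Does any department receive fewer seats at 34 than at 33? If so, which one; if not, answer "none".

At 33 seats: Epsilon 17, Beta 8, Eta 8.
At 34 seats: Epsilon 18, Beta 7, Eta 9.
Beta drops from 8 to 7.

Beta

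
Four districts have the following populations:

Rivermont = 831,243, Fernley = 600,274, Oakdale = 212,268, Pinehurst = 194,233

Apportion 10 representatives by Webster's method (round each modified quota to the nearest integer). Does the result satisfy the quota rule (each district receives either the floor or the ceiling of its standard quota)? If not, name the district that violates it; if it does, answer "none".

none

Standard quotas: Rivermont 4.522, Fernley 3.266, Oakdale 1.155, Pinehurst 1.057.
Webster allocation: Rivermont 5, Fernley 3, Oakdale 1, Pinehurst 1.
Every allocation lies between the lower and upper quota.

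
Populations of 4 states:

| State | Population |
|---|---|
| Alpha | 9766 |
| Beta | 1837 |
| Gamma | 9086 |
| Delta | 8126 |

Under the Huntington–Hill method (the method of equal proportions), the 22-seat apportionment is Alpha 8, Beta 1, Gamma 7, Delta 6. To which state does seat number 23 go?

Priority for the next seat is population ÷ (√(s·(s+1))).
Priorities: Alpha 1150.934, Beta 1298.955, Gamma 1214.168, Delta 1253.869.
Highest priority: Beta.

Beta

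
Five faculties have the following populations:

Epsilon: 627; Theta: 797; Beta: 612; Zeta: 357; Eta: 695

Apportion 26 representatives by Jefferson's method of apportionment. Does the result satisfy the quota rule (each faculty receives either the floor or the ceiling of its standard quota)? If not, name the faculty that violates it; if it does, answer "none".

Standard quotas: Epsilon 5.279, Theta 6.710, Beta 5.153, Zeta 3.006, Eta 5.852.
Jefferson allocation: Epsilon 5, Theta 7, Beta 5, Zeta 3, Eta 6.
Every allocation lies between the lower and upper quota.

none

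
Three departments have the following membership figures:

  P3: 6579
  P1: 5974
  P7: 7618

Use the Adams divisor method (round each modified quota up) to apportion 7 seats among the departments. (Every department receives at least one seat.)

P3=2, P1=2, P7=3

Standard divisor 20171/7 ≈ 2881.571; standard quotas: P3 2.283, P1 2.073, P7 2.644.
Rounding up gives 3, 3, 3 = 9 seats, so the divisor must be adjusted.
With modified divisor 3500: modified quotas P3 1.880, P1 1.707, P7 2.177.
Rounding up: P3 2, P1 2, P7 3 (total 7).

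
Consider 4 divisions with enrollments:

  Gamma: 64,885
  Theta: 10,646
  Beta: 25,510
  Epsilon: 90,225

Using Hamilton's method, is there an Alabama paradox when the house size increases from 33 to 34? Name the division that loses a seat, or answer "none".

At 33 seats: Gamma 11, Theta 2, Beta 4, Epsilon 16.
At 34 seats: Gamma 11, Theta 2, Beta 5, Epsilon 16.
No division's allocation decreased.

none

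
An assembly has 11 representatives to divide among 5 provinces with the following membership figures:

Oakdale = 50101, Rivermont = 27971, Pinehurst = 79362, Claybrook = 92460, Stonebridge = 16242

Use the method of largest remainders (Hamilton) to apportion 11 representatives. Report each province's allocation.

The standard divisor is 266136/11 ≈ 24194.182.
Standard quotas: Oakdale 2.0708, Rivermont 1.1561, Pinehurst 3.2802, Claybrook 3.8216, Stonebridge 0.6713.
Lower quotas: Oakdale 2, Rivermont 1, Pinehurst 3, Claybrook 3, Stonebridge 0 (sum 9, leaving 2 seats).
Remainders in descending order: Claybrook 0.8216, Stonebridge 0.6713, Pinehurst 0.2802, Rivermont 0.1561, Oakdale 0.0708.
The surplus seats go to Claybrook, Stonebridge.

Oakdale=2, Rivermont=1, Pinehurst=3, Claybrook=4, Stonebridge=1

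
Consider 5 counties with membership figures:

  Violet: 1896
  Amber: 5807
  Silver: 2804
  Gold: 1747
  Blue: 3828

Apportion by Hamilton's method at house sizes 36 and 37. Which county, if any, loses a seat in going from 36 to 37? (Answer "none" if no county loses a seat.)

none

At 36 seats: Violet 4, Amber 13, Silver 6, Gold 4, Blue 9.
At 37 seats: Violet 4, Amber 13, Silver 7, Gold 4, Blue 9.
No county's allocation decreased.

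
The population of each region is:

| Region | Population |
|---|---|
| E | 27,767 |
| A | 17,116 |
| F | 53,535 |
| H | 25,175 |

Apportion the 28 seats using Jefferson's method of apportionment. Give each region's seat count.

Standard divisor 123593/28 ≈ 4414.036; standard quotas: E 6.291, A 3.878, F 12.128, H 5.703.
Rounding down gives 6, 3, 12, 5 = 26 seats, so the divisor must be adjusted.
With modified divisor 4160: modified quotas E 6.675, A 4.114, F 12.869, H 6.052.
Rounding down: E 6, A 4, F 12, H 6 (total 28).

E 6, A 4, F 12, H 6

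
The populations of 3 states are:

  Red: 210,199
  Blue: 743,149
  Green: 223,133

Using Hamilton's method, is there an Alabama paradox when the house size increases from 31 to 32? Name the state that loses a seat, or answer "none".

none

At 31 seats: Red 5, Blue 20, Green 6.
At 32 seats: Red 6, Blue 20, Green 6.
No state's allocation decreased.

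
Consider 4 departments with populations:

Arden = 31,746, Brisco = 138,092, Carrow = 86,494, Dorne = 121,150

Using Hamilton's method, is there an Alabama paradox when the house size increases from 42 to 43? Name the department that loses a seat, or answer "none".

Arden

At 42 seats: Arden 4, Brisco 15, Carrow 10, Dorne 13.
At 43 seats: Arden 3, Brisco 16, Carrow 10, Dorne 14.
Arden drops from 4 to 3.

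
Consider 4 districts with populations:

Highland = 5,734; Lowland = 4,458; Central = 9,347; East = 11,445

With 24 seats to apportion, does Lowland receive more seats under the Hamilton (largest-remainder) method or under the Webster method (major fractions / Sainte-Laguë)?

Hamilton: Highland 4, Lowland 4, Central 7, East 9.
Webster: Highland 5, Lowland 3, Central 7, East 9.
Lowland gets 4 under Hamilton and 3 under Webster.

Hamilton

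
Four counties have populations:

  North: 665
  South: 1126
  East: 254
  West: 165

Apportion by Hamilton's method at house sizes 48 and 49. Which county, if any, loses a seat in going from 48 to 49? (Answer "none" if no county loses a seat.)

At 48 seats: North 14, South 24, East 6, West 4.
At 49 seats: North 15, South 25, East 5, West 4.
East drops from 6 to 5.

East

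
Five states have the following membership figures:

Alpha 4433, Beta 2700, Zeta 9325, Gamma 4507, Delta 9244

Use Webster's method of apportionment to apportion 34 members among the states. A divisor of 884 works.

Alpha: 5; Beta: 3; Zeta: 11; Gamma: 5; Delta: 10

With modified divisor 884: modified quotas Alpha 5.015, Beta 3.054, Zeta 10.549, Gamma 5.098, Delta 10.457.
Rounding to the nearest integer: Alpha 5, Beta 3, Zeta 11, Gamma 5, Delta 10 (total 34).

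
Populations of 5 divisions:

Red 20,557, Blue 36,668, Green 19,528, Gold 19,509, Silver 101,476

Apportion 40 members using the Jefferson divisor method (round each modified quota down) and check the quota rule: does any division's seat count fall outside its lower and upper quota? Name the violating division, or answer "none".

none

Standard quotas: Red 4.158, Blue 7.417, Green 3.950, Gold 3.946, Silver 20.527.
Jefferson allocation: Red 4, Blue 7, Green 4, Gold 4, Silver 21.
Every allocation lies between the lower and upper quota.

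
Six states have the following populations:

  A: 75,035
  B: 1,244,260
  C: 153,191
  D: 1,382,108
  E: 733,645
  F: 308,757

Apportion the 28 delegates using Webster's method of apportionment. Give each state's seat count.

Standard divisor 3896996/28 ≈ 139178.429; standard quotas: A 0.539, B 8.940, C 1.101, D 9.930, E 5.271, F 2.218.
Rounding to the nearest integer gives A 1, B 9, C 1, D 10, E 5, F 2 — total 28, matching the house size, so no adjustment is needed.

A=1, B=9, C=1, D=10, E=5, F=2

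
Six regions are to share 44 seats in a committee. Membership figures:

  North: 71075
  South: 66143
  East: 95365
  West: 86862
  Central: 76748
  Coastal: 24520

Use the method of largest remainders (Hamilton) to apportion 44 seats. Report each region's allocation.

Standard divisor: 420713 ÷ 44 ≈ 9561.659.
Standard quotas: North 7.4333, South 6.9175, East 9.9737, West 9.0844, Central 8.0266, Coastal 2.5644.
Lower quotas: North 7, South 6, East 9, West 9, Central 8, Coastal 2 (sum 41, leaving 3 seats).
Remainders in descending order: East 0.9737, South 0.9175, Coastal 0.5644, North 0.4333, West 0.0844, Central 0.0266.
Largest remainders: East, South, Coastal receive the extra seats.

North: 7, South: 7, East: 10, West: 9, Central: 8, Coastal: 3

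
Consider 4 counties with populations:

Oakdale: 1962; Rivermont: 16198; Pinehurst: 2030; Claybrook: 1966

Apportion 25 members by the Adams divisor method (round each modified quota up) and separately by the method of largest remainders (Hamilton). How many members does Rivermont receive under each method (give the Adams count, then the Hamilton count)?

17 and 18

Adams: Oakdale 2, Rivermont 17, Pinehurst 3, Claybrook 3.
Hamilton: Oakdale 2, Rivermont 18, Pinehurst 3, Claybrook 2.
Rivermont gets 17 under Adams and 18 under Hamilton.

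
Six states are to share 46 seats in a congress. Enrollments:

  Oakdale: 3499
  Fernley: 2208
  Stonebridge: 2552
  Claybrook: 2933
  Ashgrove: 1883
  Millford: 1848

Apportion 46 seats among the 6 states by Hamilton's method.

Total 14923; standard divisor 14923/46 ≈ 324.413.
Standard quotas: Oakdale 10.786, Fernley 6.806, Stonebridge 7.867, Claybrook 9.041, Ashgrove 5.804, Millford 5.696.
Lower quotas: Oakdale 10, Fernley 6, Stonebridge 7, Claybrook 9, Ashgrove 5, Millford 5 (sum 42, leaving 4 seats).
Remainders in descending order: Stonebridge 0.867, Fernley 0.806, Ashgrove 0.804, Oakdale 0.786, Millford 0.696, Claybrook 0.041.
The surplus seats go to Stonebridge, Fernley, Ashgrove, Oakdale.

Oakdale 11, Fernley 7, Stonebridge 8, Claybrook 9, Ashgrove 6, Millford 5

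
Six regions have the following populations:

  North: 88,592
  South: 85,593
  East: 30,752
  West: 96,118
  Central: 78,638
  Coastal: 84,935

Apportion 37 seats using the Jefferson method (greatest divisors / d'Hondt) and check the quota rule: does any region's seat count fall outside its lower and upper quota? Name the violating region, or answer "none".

none

Standard quotas: North 7.055, South 6.816, East 2.449, West 7.654, Central 6.262, Coastal 6.764.
Jefferson allocation: North 7, South 7, East 2, West 8, Central 6, Coastal 7.
Every allocation lies between the lower and upper quota.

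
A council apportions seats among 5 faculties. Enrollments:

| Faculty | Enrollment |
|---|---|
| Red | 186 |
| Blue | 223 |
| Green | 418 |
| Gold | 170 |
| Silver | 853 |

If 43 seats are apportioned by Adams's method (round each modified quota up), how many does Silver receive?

19

Standard divisor 1850/43 ≈ 43.023; standard quotas: Red 4.323, Blue 5.183, Green 9.716, Gold 3.951, Silver 19.826.
Rounding up gives 5, 6, 10, 4, 20 = 45 seats, so the divisor must be adjusted.
With modified divisor 46: modified quotas Red 4.043, Blue 4.848, Green 9.087, Gold 3.696, Silver 18.543.
Rounding up: Red 5, Blue 5, Green 10, Gold 4, Silver 19 (total 43).
Silver receives 19.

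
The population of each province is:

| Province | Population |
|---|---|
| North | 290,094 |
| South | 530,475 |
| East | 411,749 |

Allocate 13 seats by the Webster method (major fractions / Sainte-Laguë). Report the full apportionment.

Standard divisor 1232318/13 ≈ 94793.692; standard quotas: North 3.060, South 5.596, East 4.344.
Rounding to the nearest integer gives North 3, South 6, East 4 — total 13, matching the house size, so no adjustment is needed.

North 3, South 6, East 4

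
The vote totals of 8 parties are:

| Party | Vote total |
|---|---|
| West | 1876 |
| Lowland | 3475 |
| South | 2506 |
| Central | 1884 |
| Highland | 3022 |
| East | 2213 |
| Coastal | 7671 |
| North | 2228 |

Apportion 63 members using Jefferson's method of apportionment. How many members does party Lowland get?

Standard divisor 24875/63 ≈ 394.841; standard quotas: West 4.751, Lowland 8.801, South 6.347, Central 4.772, Highland 7.654, East 5.605, Coastal 19.428, North 5.643.
Rounding down gives 4, 8, 6, 4, 7, 5, 19, 5 = 58 seats, so the divisor must be adjusted.
With modified divisor 373: modified quotas West 5.029, Lowland 9.316, South 6.718, Central 5.051, Highland 8.102, East 5.933, Coastal 20.566, North 5.973.
Rounding down: West 5, Lowland 9, South 6, Central 5, Highland 8, East 5, Coastal 20, North 5 (total 63).
Lowland receives 9.

9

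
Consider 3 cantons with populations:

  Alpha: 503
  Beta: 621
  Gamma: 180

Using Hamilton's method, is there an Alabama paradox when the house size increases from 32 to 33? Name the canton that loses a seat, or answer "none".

At 32 seats: Alpha 12, Beta 15, Gamma 5.
At 33 seats: Alpha 13, Beta 16, Gamma 4.
Gamma drops from 5 to 4.

Gamma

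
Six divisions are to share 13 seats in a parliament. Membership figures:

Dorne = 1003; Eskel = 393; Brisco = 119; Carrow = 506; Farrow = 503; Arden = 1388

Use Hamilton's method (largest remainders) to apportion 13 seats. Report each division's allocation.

Dorne: 3, Eskel: 1, Brisco: 0, Carrow: 2, Farrow: 2, Arden: 5

Standard divisor: 3912 ÷ 13 ≈ 300.923.
Standard quotas: Dorne 3.333, Eskel 1.306, Brisco 0.395, Carrow 1.681, Farrow 1.672, Arden 4.612.
Lower quotas: Dorne 3, Eskel 1, Brisco 0, Carrow 1, Farrow 1, Arden 4 (sum 10, leaving 3 seats).
Remainders in descending order: Carrow 0.681, Farrow 0.672, Arden 0.612, Brisco 0.395, Dorne 0.333, Eskel 0.306.
The surplus seats go to Carrow, Farrow, Arden.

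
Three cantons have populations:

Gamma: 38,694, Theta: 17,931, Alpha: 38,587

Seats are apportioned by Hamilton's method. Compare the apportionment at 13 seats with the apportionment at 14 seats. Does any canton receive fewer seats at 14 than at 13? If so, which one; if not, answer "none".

Theta

At 13 seats: Gamma 5, Theta 3, Alpha 5.
At 14 seats: Gamma 6, Theta 2, Alpha 6.
Theta drops from 3 to 2.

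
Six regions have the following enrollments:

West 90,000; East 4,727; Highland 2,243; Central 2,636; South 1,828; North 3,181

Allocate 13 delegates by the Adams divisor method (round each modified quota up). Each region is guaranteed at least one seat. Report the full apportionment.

West=8; East=1; Highland=1; Central=1; South=1; North=1

Standard divisor 104615/13 ≈ 8047.308; standard quotas: West 11.184, East 0.587, Highland 0.279, Central 0.328, South 0.227, North 0.395.
Rounding up gives 12, 1, 1, 1, 1, 1 = 17 seats, so the divisor must be adjusted.
With modified divisor 12100: modified quotas West 7.438, East 0.391, Highland 0.185, Central 0.218, South 0.151, North 0.263.
Rounding up: West 8, East 1, Highland 1, Central 1, South 1, North 1 (total 13).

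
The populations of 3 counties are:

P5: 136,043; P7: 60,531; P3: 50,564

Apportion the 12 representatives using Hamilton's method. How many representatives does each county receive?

Standard divisor: 247138 ÷ 12 ≈ 20594.833.
Standard quotas: P5 6.6057, P7 2.9391, P3 2.4552.
Lower quotas: P5 6, P7 2, P3 2 (sum 10, leaving 2 seats).
Remainders in descending order: P7 0.9391, P5 0.6057, P3 0.4552.
The surplus seats go to P7, P5.

P5: 7, P7: 3, P3: 2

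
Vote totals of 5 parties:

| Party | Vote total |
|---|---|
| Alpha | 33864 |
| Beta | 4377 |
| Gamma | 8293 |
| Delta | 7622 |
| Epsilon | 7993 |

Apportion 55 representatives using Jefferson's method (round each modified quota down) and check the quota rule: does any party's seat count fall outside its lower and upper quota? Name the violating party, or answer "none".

Alpha

Standard quotas: Alpha 29.969, Beta 3.874, Gamma 7.339, Delta 6.745, Epsilon 7.074.
Jefferson allocation: Alpha 31, Beta 4, Gamma 7, Delta 6, Epsilon 7.
Alpha has quota 29.969 (lower 29, upper 30) but receives 31 — outside the quota interval.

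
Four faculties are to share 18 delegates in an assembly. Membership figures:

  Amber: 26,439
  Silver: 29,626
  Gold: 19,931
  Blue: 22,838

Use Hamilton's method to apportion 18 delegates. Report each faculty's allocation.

Total 98834; standard divisor 98834/18 ≈ 5490.778.
Standard quotas: Amber 4.8152, Silver 5.3956, Gold 3.6299, Blue 4.1593.
Lower quotas: Amber 4, Silver 5, Gold 3, Blue 4 (sum 16, leaving 2 seats).
Remainders in descending order: Amber 0.8152, Gold 0.6299, Silver 0.3956, Blue 0.1593.
The surplus seats go to Amber, Gold.

Amber=5, Silver=5, Gold=4, Blue=4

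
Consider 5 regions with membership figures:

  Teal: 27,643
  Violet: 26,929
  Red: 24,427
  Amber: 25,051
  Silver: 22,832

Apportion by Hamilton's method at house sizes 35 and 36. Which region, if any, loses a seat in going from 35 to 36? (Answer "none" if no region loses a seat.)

none

At 35 seats: Teal 8, Violet 7, Red 7, Amber 7, Silver 6.
At 36 seats: Teal 8, Violet 8, Red 7, Amber 7, Silver 6.
No region's allocation decreased.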